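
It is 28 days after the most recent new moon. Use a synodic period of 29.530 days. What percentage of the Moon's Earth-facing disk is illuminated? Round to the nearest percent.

Phase angle: θ = 360°·(28 d)/(29.530 d) = 341.3°.
Illuminated fraction = (1 − cos 341.3°)/2 = (1 − 0.947)/2 ≈ 0.026, so 3%.

3%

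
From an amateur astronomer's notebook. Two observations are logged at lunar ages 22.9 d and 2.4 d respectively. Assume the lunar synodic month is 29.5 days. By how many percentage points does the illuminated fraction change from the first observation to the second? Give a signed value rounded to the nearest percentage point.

-35 pp

First observation: θ = 360°·22.9/29.5 = 279.5°, so f = 0.418.
Second observation: θ = 29.3°, f = 0.064.
Δf = 0.064 − 0.418 = -0.354, i.e. -35 pp.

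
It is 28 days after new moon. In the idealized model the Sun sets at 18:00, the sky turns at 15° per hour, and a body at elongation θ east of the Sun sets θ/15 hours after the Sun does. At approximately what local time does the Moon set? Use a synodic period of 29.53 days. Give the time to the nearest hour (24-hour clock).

17:00

Elongation θ = 360° × 28/29.53 ≈ 341.3°.
The Moon trails the Sun by θ/15 = 341.3/15 ≈ 22.76 hours.
18:00 + 22.76 h ≈ 16:45 → 17:00 to the nearest hour.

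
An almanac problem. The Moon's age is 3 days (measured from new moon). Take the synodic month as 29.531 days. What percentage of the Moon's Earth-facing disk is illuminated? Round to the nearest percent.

The Moon has covered 3/29.531 of its cycle, so θ ≈ 360° × 3/29.531 = 36.6°.
With cos θ = 0.803, the lit fraction is (1 − 0.803)/2 ≈ 0.098, so 10%.

10%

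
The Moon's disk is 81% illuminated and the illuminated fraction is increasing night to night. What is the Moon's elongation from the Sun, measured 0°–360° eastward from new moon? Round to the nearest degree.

128°

cos θ = 1 − 2f = -0.620, giving a principal value of 128.3°.
Waxing ⇒ before full, so θ = 128.3°.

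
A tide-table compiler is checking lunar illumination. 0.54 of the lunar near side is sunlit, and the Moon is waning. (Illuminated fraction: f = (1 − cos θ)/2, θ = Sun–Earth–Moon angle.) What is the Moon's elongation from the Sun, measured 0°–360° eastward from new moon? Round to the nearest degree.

265°

cos θ = 1 − 2f = -0.080, giving a principal value of 94.6°.
Since the Moon is past full (waning), take the reflex angle: θ = 360° − 94.6° = 265.4°.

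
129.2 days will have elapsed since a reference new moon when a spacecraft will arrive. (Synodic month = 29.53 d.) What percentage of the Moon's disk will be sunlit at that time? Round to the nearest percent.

85%

Reduce mod P: 129.2 − 4×29.53 = 11.08 d into the current lunation.
Phase angle: θ = 360°·(11.08 d)/(29.53 d) = 135.1°.
cos 135.1° = (-0.708), so f = (1 − (-0.708))/2 = 0.854, so 85%.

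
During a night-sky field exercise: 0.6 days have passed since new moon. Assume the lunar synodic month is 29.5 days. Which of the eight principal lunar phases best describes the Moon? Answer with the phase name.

At 0.6/29.5 of the cycle, θ ≈ 7° — the new moon range.

new moon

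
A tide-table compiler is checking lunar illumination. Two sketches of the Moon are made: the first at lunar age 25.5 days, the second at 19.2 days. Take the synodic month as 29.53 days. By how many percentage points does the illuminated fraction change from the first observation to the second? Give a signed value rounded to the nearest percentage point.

First observation: θ = 360°·25.5/29.53 = 310.9°, so f = 0.173.
Second observation: θ = 234.1°, f = 0.793.
Δf = 0.793 − 0.173 = +0.621, i.e. +62 pp.

+62 pp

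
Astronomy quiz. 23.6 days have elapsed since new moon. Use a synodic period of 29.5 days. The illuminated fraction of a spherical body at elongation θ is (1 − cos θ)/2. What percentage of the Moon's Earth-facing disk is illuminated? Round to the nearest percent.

The Moon has covered 23.6/29.5 of its cycle, so θ ≈ 360° × 23.6/29.5 = 288.0°.
cos 288.0° = 0.309, so f = (1 − 0.309)/2 = 0.345, so 35%.

35%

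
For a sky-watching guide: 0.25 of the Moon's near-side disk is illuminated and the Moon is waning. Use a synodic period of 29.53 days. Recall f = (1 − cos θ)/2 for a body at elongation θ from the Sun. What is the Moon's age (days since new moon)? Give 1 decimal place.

24.6 days

Invert f = (1 − cos θ)/2 to get cos θ = 1 − 2(0.25) = 0.500, hence θ₀ = arccos 0.500 = 60.0°.
Waning ⇒ past full, so θ = 360° − 60.0° = 300.0°.
Age = 29.53 × 300.0°/360° ≈ 24.61 days.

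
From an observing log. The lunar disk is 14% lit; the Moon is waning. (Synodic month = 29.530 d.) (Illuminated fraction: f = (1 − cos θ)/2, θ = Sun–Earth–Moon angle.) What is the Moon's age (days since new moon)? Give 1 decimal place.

25.9 days

Invert f = (1 − cos θ)/2 to get cos θ = 1 − 2(0.14) = 0.720, hence θ₀ = arccos 0.720 = 43.9°.
Waning ⇒ past full, so θ = 360° − 43.9° = 316.1°.
At 360°/29.530 d per day, 316.1° corresponds to 25.93 days.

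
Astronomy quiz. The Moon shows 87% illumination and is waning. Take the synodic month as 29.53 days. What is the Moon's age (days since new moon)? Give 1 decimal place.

18.2 days

Invert f = (1 − cos θ)/2 to get cos θ = 1 − 2(0.87) = -0.740, hence θ₀ = arccos -0.740 = 137.7°.
Since the Moon is past full (waning), take the reflex angle: θ = 360° − 137.7° = 222.3°.
Age = 29.53 × 222.3°/360° ≈ 18.23 days.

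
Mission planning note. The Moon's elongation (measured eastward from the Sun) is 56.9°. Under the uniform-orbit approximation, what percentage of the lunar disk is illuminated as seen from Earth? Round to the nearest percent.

cos 56.9° = 0.546, so f = (1 − 0.546)/2 = 0.227, i.e. 23%.

23%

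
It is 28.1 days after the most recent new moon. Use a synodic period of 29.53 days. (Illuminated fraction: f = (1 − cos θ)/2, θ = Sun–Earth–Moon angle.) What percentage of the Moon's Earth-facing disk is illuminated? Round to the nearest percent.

2%

Phase angle: θ = 360°·(28.1 d)/(29.53 d) = 342.6°.
With cos θ = 0.954, the lit fraction is (1 − 0.954)/2 ≈ 0.023, so 2%.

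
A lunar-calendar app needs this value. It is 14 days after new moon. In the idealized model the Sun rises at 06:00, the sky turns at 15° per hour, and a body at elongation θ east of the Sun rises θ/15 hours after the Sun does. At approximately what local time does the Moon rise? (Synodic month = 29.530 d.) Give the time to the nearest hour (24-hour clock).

17:00

Elongation θ = 360° × 14/29.530 ≈ 170.7°.
At 15° of sky rotation per hour, 170.7° corresponds to a 11.38 h lag.
06:00 + 11.38 h ≈ 17:23 → 17:00 to the nearest hour.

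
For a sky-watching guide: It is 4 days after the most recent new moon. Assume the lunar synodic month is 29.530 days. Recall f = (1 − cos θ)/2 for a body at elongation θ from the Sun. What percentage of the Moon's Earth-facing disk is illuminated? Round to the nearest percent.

The Moon has covered 4/29.530 of its cycle, so θ ≈ 360° × 4/29.530 = 48.8°.
With cos θ = 0.659, the lit fraction is (1 − 0.659)/2 ≈ 0.170, so 17%.

17%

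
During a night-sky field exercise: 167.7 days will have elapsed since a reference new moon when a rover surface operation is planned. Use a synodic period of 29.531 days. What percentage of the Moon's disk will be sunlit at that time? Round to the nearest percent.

72%

Reduce mod P: 167.7 − 5×29.531 = 20.04 d into the current lunation.
Elongation θ = 360° × 20.04/29.531 ≈ 244.4°.
With cos θ = (-0.433), the lit fraction is (1 − (-0.433))/2 ≈ 0.716, so 72%.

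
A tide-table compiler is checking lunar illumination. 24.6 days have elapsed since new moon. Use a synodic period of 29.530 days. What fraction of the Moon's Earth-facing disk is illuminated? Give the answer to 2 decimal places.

0.25

Elongation θ = 360° × 24.6/29.530 ≈ 299.9°.
Illuminated fraction = (1 − cos 299.9°)/2 = (1 − 0.498)/2 ≈ 0.251.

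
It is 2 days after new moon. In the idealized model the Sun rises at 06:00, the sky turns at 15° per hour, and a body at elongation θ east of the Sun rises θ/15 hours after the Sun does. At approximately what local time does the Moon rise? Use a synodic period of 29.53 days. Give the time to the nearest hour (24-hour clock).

08:00

The Moon has covered 2/29.53 of its cycle, so θ ≈ 360° × 2/29.53 = 24.4°.
At 15° of sky rotation per hour, 24.4° corresponds to a 1.63 h lag.
06:00 + 1.63 h ≈ 07:38 → 08:00 to the nearest hour.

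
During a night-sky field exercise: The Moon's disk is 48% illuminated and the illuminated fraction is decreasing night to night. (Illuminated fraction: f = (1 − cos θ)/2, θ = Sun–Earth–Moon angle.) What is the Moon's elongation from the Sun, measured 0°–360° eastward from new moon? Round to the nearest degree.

From f = (1 − cos θ)/2: cos θ = 1 − 2×0.48 = 0.040; arccos → 87.7°.
A waning Moon lies in 180°–360°, so θ = 360° − 87.7° = 272.3°.

272°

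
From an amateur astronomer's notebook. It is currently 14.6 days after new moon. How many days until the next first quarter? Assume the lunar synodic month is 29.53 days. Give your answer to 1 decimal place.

22.3 days

First quarter is 0.25 of the way through the cycle: age 0.25 × 29.53 = 7.383 d.
This lunation's first quarter (7.383 d) has passed, so add one period: 36.913 − 14.6 = 22.313 days.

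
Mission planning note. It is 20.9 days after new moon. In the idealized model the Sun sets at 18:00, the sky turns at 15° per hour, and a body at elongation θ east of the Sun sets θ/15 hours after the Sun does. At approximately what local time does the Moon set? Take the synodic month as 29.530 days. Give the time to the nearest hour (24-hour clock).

11:00

The Moon has covered 20.9/29.530 of its cycle, so θ ≈ 360° × 20.9/29.530 = 254.8°.
At 15° of sky rotation per hour, 254.8° corresponds to a 16.99 h lag.
18:00 + 16.99 h ≈ 10:59 → 11:00 to the nearest hour.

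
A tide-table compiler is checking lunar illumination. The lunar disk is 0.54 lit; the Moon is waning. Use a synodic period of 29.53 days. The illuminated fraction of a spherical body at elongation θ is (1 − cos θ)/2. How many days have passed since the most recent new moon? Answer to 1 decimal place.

21.8 days

Invert f = (1 − cos θ)/2 to get cos θ = 1 − 2(0.54) = -0.080, hence θ₀ = arccos -0.080 = 94.6°.
A waning Moon lies in 180°–360°, so θ = 360° − 94.6° = 265.4°.
At 360°/29.53 d per day, 265.4° corresponds to 21.77 days.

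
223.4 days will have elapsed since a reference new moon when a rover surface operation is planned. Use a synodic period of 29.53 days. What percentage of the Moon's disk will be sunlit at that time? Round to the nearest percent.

Reduce mod P: 223.4 − 7×29.53 = 16.69 d into the current lunation.
Phase angle: θ = 360°·(16.69 d)/(29.53 d) = 203.5°.
With cos θ = (-0.917), the lit fraction is (1 − (-0.917))/2 ≈ 0.959, so 96%.

96%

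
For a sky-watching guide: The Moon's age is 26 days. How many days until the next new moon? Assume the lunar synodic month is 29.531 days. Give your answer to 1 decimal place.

One full lunation from the last new moon is 29.531 d; remaining = 29.531 − 26 = 3.531 d.

3.5 days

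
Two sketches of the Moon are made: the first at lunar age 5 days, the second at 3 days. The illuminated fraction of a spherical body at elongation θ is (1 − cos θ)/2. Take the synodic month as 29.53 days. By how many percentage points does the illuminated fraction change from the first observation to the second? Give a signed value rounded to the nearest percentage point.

-16 percentage points

First observation: θ = 360°·5/29.53 = 61.0°, so f = 0.257.
Second observation: θ = 36.6°, f = 0.098.
Δf = 0.098 − 0.257 = -0.159, i.e. -16 pp.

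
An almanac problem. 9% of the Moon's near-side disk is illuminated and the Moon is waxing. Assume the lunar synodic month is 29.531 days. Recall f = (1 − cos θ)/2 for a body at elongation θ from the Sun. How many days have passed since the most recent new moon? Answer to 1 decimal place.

2.9 days

From f = (1 − cos θ)/2: cos θ = 1 − 2×0.09 = 0.820; arccos → 34.9°.
The Moon is waxing (0°–180°), so θ = 34.9° directly.
Age = 29.531 × 34.9°/360° ≈ 2.86 days.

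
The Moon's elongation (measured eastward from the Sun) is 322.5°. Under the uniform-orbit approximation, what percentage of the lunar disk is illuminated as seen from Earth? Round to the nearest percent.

10%

Half-versine of 322.5°: (1 − 0.793)/2 = 0.103, i.e. 10%.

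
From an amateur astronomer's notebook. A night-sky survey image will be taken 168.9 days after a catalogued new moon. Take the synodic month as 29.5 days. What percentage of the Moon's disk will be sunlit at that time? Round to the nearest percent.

58%

168.9 d spans 5 complete synodic months (5 × 29.5 = 147.50 d) plus 21.40 d.
The Moon has covered 21.40/29.5 of its cycle, so θ ≈ 360° × 21.40/29.5 = 261.2°.
With cos θ = (-0.154), the lit fraction is (1 − (-0.154))/2 ≈ 0.577, so 58%.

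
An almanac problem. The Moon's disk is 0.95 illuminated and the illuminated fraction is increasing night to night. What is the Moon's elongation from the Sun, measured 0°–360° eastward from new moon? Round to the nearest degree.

From f = (1 − cos θ)/2: cos θ = 1 − 2×0.95 = -0.900; arccos → 154.2°.
Before full moon the principal value applies: θ = 154.2°.

154°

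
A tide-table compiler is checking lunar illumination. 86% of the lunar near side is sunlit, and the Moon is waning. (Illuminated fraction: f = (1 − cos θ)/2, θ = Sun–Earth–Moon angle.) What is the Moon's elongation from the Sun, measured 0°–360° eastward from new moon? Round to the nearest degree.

224°

Invert f = (1 − cos θ)/2 to get cos θ = 1 − 2(0.86) = -0.720, hence θ₀ = arccos -0.720 = 136.1°.
A waning Moon lies in 180°–360°, so θ = 360° − 136.1° = 223.9°.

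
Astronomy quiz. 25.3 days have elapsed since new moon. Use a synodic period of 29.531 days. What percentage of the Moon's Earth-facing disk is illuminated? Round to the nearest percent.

19%

Elongation θ = 360° × 25.3/29.531 ≈ 308.4°.
cos 308.4° = 0.621, so f = (1 − 0.621)/2 = 0.189, so 19%.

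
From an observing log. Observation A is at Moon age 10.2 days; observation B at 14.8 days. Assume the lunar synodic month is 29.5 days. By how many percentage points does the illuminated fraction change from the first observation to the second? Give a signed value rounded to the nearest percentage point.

θ₁ = 360° × 10.2/29.5 = 124.5°, f₁ = (1 − cos θ₁)/2 = 0.783.
θ₂ = 360° × 14.8/29.5 = 180.6°, f₂ = (1 − cos θ₂)/2 = 1.000.
Change = f₂ − f₁ = +0.217 → +22 percentage points.

+22 pp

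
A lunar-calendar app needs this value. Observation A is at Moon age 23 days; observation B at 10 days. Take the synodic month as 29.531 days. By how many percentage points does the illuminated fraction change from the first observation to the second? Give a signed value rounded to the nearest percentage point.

+35 pp

θ₁ = 360° × 23/29.531 = 280.4°, f₁ = (1 − cos θ₁)/2 = 0.410.
θ₂ = 360° × 10/29.531 = 121.9°, f₂ = (1 − cos θ₂)/2 = 0.764.
Change = f₂ − f₁ = +0.354 → +35 percentage points.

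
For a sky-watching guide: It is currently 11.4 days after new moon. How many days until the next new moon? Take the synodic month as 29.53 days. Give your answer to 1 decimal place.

18.1 days

One full lunation from the last new moon is 29.53 d; remaining = 29.53 − 11.4 = 18.130 d.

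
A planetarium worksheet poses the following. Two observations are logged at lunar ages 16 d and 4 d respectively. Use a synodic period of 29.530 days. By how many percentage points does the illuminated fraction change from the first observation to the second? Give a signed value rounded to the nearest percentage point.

-81 pp

First observation: θ = 360°·16/29.530 = 195.1°, so f = 0.983.
Second observation: θ = 48.8°, f = 0.170.
Δf = 0.170 − 0.983 = -0.812, i.e. -81 pp.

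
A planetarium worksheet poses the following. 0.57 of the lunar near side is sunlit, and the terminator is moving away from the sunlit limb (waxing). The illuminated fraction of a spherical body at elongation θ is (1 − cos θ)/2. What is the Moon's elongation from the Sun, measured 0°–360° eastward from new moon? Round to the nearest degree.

98°

From f = (1 − cos θ)/2: cos θ = 1 − 2×0.57 = -0.140; arccos → 98.0°.
Waxing ⇒ before full, so θ = 98.0°.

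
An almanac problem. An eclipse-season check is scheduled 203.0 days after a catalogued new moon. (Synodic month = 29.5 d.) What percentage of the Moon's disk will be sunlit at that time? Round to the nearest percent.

13%

203.0 d spans 6 complete synodic months (6 × 29.5 = 177.00 d) plus 26.00 d.
The Moon has covered 26.00/29.5 of its cycle, so θ ≈ 360° × 26.00/29.5 = 317.3°.
cos 317.3° = 0.735, so f = (1 − 0.735)/2 = 0.133, so 13%.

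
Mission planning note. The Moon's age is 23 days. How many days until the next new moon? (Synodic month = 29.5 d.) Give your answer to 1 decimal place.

The next new moon completes the synodic month: 29.5 − 23 = 6.500 days.

6.5 days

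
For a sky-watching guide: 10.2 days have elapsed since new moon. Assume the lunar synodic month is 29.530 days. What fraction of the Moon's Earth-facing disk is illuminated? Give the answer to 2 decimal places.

Elongation θ = 360° × 10.2/29.530 ≈ 124.3°.
With cos θ = (-0.564), the lit fraction is (1 − (-0.564))/2 ≈ 0.782.

0.78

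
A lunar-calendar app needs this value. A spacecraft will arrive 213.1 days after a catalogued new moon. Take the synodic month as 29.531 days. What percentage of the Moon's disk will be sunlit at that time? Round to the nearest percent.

213.1/29.531 = 7.216 lunations, so 7 complete cycles and 6.38 d into the next.
Elongation θ = 360° × 6.38/29.531 ≈ 77.8°.
cos 77.8° = 0.211, so f = (1 − 0.211)/2 = 0.394, so 39%.

39%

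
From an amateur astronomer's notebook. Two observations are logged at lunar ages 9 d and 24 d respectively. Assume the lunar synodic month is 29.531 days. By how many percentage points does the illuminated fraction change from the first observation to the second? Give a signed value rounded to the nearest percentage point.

First observation: θ = 360°·9/29.531 = 109.7°, so f = 0.669.
Second observation: θ = 292.6°, f = 0.308.
Δf = 0.308 − 0.669 = -0.361, i.e. -36 pp.

-36 percentage points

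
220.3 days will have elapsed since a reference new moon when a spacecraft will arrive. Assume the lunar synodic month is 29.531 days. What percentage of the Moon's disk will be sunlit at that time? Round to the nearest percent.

98%

220.3 d spans 7 complete synodic months (7 × 29.531 = 206.72 d) plus 13.58 d.
The Moon has covered 13.58/29.531 of its cycle, so θ ≈ 360° × 13.58/29.531 = 165.6°.
With cos θ = (-0.969), the lit fraction is (1 − (-0.969))/2 ≈ 0.984, so 98%.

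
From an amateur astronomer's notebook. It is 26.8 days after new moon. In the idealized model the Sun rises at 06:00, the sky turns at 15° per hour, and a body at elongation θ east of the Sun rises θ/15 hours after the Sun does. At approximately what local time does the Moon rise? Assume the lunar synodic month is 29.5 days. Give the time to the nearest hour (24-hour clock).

The Moon has covered 26.8/29.5 of its cycle, so θ ≈ 360° × 26.8/29.5 = 327.1°.
The Moon trails the Sun by θ/15 = 327.1/15 ≈ 21.80 hours.
06:00 + 21.80 h ≈ 03:48 → 04:00 to the nearest hour.

04:00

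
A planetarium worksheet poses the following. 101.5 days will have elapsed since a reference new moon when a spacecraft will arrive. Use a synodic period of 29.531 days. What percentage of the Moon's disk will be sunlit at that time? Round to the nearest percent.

Reduce mod P: 101.5 − 3×29.531 = 12.91 d into the current lunation.
Phase angle: θ = 360°·(12.91 d)/(29.531 d) = 157.3°.
With cos θ = (-0.923), the lit fraction is (1 − (-0.923))/2 ≈ 0.961, so 96%.

96%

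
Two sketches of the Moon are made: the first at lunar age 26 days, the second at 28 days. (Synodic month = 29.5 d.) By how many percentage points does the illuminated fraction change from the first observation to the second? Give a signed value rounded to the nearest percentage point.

θ₁ = 360° × 26/29.5 = 317.3°, f₁ = (1 − cos θ₁)/2 = 0.133.
θ₂ = 360° × 28/29.5 = 341.7°, f₂ = (1 − cos θ₂)/2 = 0.025.
Change = f₂ − f₁ = -0.107 → -11 percentage points.

-11 pp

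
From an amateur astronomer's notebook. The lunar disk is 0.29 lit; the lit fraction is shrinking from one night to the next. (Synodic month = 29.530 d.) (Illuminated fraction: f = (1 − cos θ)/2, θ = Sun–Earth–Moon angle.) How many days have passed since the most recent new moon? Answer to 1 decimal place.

From f = (1 − cos θ)/2: cos θ = 1 − 2×0.29 = 0.420; arccos → 65.2°.
Waning ⇒ past full, so θ = 360° − 65.2° = 294.8°.
Age = 29.530 × 294.8°/360° ≈ 24.18 days.

24.2 days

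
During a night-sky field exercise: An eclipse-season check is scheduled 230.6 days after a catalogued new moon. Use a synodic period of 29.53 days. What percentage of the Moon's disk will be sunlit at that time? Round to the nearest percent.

32%

230.6 d spans 7 complete synodic months (7 × 29.53 = 206.71 d) plus 23.89 d.
The Moon has covered 23.89/29.53 of its cycle, so θ ≈ 360° × 23.89/29.53 = 291.2°.
With cos θ = 0.362, the lit fraction is (1 − 0.362)/2 ≈ 0.319, so 32%.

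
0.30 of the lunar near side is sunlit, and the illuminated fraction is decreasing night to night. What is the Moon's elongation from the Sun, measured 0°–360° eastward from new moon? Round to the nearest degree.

From f = (1 − cos θ)/2: cos θ = 1 − 2×0.30 = 0.400; arccos → 66.4°.
Waning ⇒ past full, so θ = 360° − 66.4° = 293.6°.

294°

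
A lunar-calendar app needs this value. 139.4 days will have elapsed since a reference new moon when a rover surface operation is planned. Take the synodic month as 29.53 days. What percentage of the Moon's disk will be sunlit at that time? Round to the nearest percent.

59%

139.4 d spans 4 complete synodic months (4 × 29.53 = 118.12 d) plus 21.28 d.
Phase angle: θ = 360°·(21.28 d)/(29.53 d) = 259.4°.
With cos θ = (-0.184), the lit fraction is (1 − (-0.184))/2 ≈ 0.592, so 59%.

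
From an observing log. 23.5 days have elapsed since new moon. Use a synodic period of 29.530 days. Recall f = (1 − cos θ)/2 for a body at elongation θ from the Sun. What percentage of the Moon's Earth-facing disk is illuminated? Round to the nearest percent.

36%

The Moon has covered 23.5/29.530 of its cycle, so θ ≈ 360° × 23.5/29.530 = 286.5°.
Illuminated fraction = (1 − cos 286.5°)/2 = (1 − 0.284)/2 ≈ 0.358, so 36%.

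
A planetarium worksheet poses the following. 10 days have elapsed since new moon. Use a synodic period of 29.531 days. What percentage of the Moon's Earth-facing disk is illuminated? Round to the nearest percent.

Elongation θ = 360° × 10/29.531 ≈ 121.9°.
Illuminated fraction = (1 − cos 121.9°)/2 = (1 − (-0.529))/2 ≈ 0.764, so 76%.

76%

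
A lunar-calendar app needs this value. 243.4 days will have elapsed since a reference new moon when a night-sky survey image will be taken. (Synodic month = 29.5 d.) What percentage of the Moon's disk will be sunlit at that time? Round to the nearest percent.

50%

Reduce mod P: 243.4 − 8×29.5 = 7.40 d into the current lunation.
The Moon has covered 7.40/29.5 of its cycle, so θ ≈ 360° × 7.40/29.5 = 90.3°.
cos 90.3° = (-0.005), so f = (1 − (-0.005))/2 = 0.503, so 50%.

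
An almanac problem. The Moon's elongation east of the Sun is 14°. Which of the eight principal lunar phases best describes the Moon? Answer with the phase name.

new moon

14° lies in the new moon sector of the 8-phase cycle.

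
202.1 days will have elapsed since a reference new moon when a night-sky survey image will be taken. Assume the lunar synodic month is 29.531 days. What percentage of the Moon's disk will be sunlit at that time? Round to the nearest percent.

202.1/29.531 = 6.844 lunations, so 6 complete cycles and 24.91 d into the next.
Phase angle: θ = 360°·(24.91 d)/(29.531 d) = 303.7°.
cos 303.7° = 0.555, so f = (1 − 0.555)/2 = 0.222, so 22%.

22%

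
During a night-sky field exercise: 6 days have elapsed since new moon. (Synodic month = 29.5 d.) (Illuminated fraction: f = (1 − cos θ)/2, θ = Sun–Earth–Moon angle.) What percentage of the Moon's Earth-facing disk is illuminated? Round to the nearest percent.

36%

Elongation θ = 360° × 6/29.5 ≈ 73.2°.
Illuminated fraction = (1 − cos 73.2°)/2 = (1 − 0.289)/2 ≈ 0.356, so 36%.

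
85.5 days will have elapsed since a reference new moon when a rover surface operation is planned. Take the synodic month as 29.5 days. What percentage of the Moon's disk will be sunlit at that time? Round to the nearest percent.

10%

85.5 d spans 2 complete synodic months (2 × 29.5 = 59.00 d) plus 26.50 d.
Phase angle: θ = 360°·(26.50 d)/(29.5 d) = 323.4°.
Illuminated fraction = (1 − cos 323.4°)/2 = (1 − 0.803)/2 ≈ 0.099, so 10%.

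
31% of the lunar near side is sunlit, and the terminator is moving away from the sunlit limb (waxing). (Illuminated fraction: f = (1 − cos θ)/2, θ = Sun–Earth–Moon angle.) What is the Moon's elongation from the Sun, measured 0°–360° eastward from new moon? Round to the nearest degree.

From f = (1 − cos θ)/2: cos θ = 1 − 2×0.31 = 0.380; arccos → 67.7°.
Waxing ⇒ before full, so θ = 67.7°.

68°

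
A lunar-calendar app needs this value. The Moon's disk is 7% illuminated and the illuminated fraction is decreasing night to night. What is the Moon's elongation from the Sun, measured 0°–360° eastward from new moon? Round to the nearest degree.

From f = (1 − cos θ)/2: cos θ = 1 − 2×0.07 = 0.860; arccos → 30.7°.
Since the Moon is past full (waning), take the reflex angle: θ = 360° − 30.7° = 329.3°.

329°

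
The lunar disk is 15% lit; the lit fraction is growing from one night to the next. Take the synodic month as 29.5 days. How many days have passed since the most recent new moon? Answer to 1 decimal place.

3.7 days

cos θ = 1 − 2f = 0.700, giving a principal value of 45.6°.
The Moon is waxing (0°–180°), so θ = 45.6° directly.
Age = 29.5 × 45.6°/360° ≈ 3.73 days.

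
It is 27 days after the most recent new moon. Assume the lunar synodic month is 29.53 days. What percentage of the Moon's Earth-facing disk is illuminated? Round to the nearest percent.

Elongation θ = 360° × 27/29.53 ≈ 329.2°.
cos 329.2° = 0.859, so f = (1 − 0.859)/2 = 0.071, so 7%.

7%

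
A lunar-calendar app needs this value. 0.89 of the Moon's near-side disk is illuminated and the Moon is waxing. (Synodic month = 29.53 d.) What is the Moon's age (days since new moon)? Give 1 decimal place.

11.6 days

From f = (1 − cos θ)/2: cos θ = 1 − 2×0.89 = -0.780; arccos → 141.3°.
Waxing ⇒ before full, so θ = 141.3°.
Age = 29.53 × 141.3°/360° ≈ 11.59 days.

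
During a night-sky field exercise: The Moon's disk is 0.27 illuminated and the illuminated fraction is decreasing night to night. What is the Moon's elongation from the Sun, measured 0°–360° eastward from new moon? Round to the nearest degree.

Invert f = (1 − cos θ)/2 to get cos θ = 1 − 2(0.27) = 0.460, hence θ₀ = arccos 0.460 = 62.6°.
A waning Moon lies in 180°–360°, so θ = 360° − 62.6° = 297.4°.

297°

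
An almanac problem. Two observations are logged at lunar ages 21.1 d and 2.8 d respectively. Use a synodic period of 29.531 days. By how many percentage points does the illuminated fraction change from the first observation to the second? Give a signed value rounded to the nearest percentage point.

-52 pp

θ₁ = 360° × 21.1/29.531 = 257.2°, f₁ = (1 − cos θ₁)/2 = 0.611.
θ₂ = 360° × 2.8/29.531 = 34.1°, f₂ = (1 − cos θ₂)/2 = 0.086.
Change = f₂ − f₁ = -0.524 → -52 percentage points.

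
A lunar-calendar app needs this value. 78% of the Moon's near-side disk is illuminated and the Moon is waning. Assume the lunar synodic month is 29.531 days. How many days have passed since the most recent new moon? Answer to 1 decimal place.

19.4 days

Invert f = (1 − cos θ)/2 to get cos θ = 1 − 2(0.78) = -0.560, hence θ₀ = arccos -0.560 = 124.1°.
Waning ⇒ past full, so θ = 360° − 124.1° = 235.9°.
That fraction of the synodic month is 235.9/360 × 29.531 d ≈ 19.35 d.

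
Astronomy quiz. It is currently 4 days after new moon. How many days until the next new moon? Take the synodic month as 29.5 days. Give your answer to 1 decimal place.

25.5 days

The next new moon completes the synodic month: 29.5 − 4 = 25.500 days.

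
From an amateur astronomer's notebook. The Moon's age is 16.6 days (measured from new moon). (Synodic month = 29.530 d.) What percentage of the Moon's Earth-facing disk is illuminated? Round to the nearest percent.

96%

Elongation θ = 360° × 16.6/29.530 ≈ 202.4°.
Illuminated fraction = (1 − cos 202.4°)/2 = (1 − (-0.925))/2 ≈ 0.962, so 96%.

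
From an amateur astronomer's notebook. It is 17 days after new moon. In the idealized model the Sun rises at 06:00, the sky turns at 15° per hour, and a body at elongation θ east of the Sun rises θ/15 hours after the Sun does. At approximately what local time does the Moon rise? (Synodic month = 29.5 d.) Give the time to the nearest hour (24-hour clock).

The Moon has covered 17/29.5 of its cycle, so θ ≈ 360° × 17/29.5 = 207.5°.
At 15° of sky rotation per hour, 207.5° corresponds to a 13.83 h lag.
06:00 + 13.83 h ≈ 19:50 → 20:00 to the nearest hour.

20:00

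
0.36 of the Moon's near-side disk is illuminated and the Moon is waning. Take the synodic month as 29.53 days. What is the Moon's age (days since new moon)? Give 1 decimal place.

cos θ = 1 − 2f = 0.280, giving a principal value of 73.7°.
Since the Moon is past full (waning), take the reflex angle: θ = 360° − 73.7° = 286.3°.
Age = 29.53 × 286.3°/360° ≈ 23.48 days.

23.5 days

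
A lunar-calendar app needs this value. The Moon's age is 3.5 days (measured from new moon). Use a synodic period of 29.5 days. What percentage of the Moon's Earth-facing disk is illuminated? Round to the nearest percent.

13%

The Moon has covered 3.5/29.5 of its cycle, so θ ≈ 360° × 3.5/29.5 = 42.7°.
With cos θ = 0.735, the lit fraction is (1 − 0.735)/2 ≈ 0.133, so 13%.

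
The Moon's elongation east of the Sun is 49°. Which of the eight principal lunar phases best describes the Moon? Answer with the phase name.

waxing crescent

49° lies in the waxing crescent sector of the 8-phase cycle.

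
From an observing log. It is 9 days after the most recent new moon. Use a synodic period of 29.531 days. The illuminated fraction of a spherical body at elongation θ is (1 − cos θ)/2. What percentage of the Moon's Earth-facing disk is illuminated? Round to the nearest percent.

The Moon has covered 9/29.531 of its cycle, so θ ≈ 360° × 9/29.531 = 109.7°.
cos 109.7° = (-0.337), so f = (1 − (-0.337))/2 = 0.669, so 67%.

67%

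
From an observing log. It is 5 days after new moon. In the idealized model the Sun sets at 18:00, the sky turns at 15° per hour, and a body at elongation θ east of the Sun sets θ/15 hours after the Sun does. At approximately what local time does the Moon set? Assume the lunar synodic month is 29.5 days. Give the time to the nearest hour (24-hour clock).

22:00

Phase angle: θ = 360°·(5 d)/(29.5 d) = 61.0°.
At 15° of sky rotation per hour, 61.0° corresponds to a 4.07 h lag.
18:00 + 4.07 h ≈ 22:04 → 22:00 to the nearest hour.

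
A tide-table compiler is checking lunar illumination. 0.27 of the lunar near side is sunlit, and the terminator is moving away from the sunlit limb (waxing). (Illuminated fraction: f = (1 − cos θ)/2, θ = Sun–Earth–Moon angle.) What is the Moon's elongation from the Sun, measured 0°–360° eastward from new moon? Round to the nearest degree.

From f = (1 − cos θ)/2: cos θ = 1 − 2×0.27 = 0.460; arccos → 62.6°.
Waxing ⇒ before full, so θ = 62.6°.

63°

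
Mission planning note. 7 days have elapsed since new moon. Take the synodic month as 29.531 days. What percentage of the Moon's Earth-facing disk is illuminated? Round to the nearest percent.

46%

Phase angle: θ = 360°·(7 d)/(29.531 d) = 85.3°.
Illuminated fraction = (1 − cos 85.3°)/2 = (1 − 0.081)/2 ≈ 0.459, so 46%.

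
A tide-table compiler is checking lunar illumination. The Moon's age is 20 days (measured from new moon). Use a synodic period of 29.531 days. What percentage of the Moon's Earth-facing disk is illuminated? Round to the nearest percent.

Phase angle: θ = 360°·(20 d)/(29.531 d) = 243.8°.
Illuminated fraction = (1 − cos 243.8°)/2 = (1 − (-0.441))/2 ≈ 0.721, so 72%.

72%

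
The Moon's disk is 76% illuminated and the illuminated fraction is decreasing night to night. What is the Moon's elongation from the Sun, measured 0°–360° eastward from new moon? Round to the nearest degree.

239°

Invert f = (1 − cos θ)/2 to get cos θ = 1 − 2(0.76) = -0.520, hence θ₀ = arccos -0.520 = 121.3°.
A waning Moon lies in 180°–360°, so θ = 360° − 121.3° = 238.7°.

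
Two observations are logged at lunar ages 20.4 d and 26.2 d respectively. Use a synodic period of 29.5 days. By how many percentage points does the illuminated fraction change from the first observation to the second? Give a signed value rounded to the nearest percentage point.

First observation: θ = 360°·20.4/29.5 = 248.9°, so f = 0.680.
Second observation: θ = 319.7°, f = 0.119.
Δf = 0.119 − 0.680 = -0.561, i.e. -56 pp.

-56 percentage points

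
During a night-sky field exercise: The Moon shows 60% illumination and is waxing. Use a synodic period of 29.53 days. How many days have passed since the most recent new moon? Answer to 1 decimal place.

Invert f = (1 − cos θ)/2 to get cos θ = 1 − 2(0.60) = -0.200, hence θ₀ = arccos -0.200 = 101.5°.
The Moon is waxing (0°–180°), so θ = 101.5° directly.
That fraction of the synodic month is 101.5/360 × 29.53 d ≈ 8.33 d.

8.3 days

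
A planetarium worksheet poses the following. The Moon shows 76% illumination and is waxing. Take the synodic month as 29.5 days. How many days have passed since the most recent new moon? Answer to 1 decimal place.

From f = (1 − cos θ)/2: cos θ = 1 − 2×0.76 = -0.520; arccos → 121.3°.
Before full moon the principal value applies: θ = 121.3°.
That fraction of the synodic month is 121.3/360 × 29.5 d ≈ 9.94 d.

9.9 days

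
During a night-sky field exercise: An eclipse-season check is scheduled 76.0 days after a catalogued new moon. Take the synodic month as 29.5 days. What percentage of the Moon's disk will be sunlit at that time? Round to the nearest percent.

94%

76.0 d spans 2 complete synodic months (2 × 29.5 = 59.00 d) plus 17.00 d.
The Moon has covered 17.00/29.5 of its cycle, so θ ≈ 360° × 17.00/29.5 = 207.5°.
With cos θ = (-0.887), the lit fraction is (1 − (-0.887))/2 ≈ 0.944, so 94%.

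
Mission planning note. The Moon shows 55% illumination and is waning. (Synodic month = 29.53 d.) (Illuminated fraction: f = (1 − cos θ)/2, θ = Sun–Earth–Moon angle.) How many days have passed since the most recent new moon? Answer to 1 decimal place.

21.7 days

cos θ = 1 − 2f = -0.100, giving a principal value of 95.7°.
A waning Moon lies in 180°–360°, so θ = 360° − 95.7° = 264.3°.
At 360°/29.53 d per day, 264.3° corresponds to 21.68 days.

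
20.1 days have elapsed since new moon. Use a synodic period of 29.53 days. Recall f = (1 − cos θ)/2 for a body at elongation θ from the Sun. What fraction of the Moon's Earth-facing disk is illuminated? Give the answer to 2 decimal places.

0.71

Elongation θ = 360° × 20.1/29.53 ≈ 245.0°.
With cos θ = (-0.422), the lit fraction is (1 − (-0.422))/2 ≈ 0.711.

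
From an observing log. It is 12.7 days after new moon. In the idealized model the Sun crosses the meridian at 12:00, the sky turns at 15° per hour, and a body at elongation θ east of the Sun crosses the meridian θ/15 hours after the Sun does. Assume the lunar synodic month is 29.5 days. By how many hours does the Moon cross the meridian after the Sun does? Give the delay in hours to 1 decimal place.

10.3 h

Elongation θ = 360° × 12.7/29.5 ≈ 155.0°.
The Moon trails the Sun by θ/15 = 155.0/15 ≈ 10.33 hours.
So the Moon crosses the meridian 10.33 h after the Sun.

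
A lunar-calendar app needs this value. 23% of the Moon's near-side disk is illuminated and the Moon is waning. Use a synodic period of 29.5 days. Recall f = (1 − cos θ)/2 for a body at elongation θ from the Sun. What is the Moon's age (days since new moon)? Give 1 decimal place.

24.8 days

cos θ = 1 − 2f = 0.540, giving a principal value of 57.3°.
Since the Moon is past full (waning), take the reflex angle: θ = 360° − 57.3° = 302.7°.
At 360°/29.5 d per day, 302.7° corresponds to 24.80 days.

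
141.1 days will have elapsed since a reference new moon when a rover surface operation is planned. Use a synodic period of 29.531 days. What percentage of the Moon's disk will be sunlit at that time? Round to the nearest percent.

141.1/29.531 = 4.778 lunations, so 4 complete cycles and 22.98 d into the next.
Elongation θ = 360° × 22.98/29.531 ≈ 280.1°.
With cos θ = 0.175, the lit fraction is (1 − 0.175)/2 ≈ 0.412, so 41%.

41%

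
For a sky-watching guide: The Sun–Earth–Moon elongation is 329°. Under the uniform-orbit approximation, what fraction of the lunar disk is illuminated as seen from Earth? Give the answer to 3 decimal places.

Half-versine of 329°: (1 − 0.857)/2 = 0.071.

0.071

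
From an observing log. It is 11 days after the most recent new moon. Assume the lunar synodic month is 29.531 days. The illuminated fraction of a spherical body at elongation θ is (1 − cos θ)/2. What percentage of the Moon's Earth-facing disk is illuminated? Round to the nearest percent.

85%

Phase angle: θ = 360°·(11 d)/(29.531 d) = 134.1°.
cos 134.1° = (-0.696), so f = (1 − (-0.696))/2 = 0.848, so 85%.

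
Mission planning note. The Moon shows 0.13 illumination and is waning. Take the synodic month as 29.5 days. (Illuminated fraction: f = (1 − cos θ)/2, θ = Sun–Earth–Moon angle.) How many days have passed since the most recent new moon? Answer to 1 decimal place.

26.0 days

From f = (1 − cos θ)/2: cos θ = 1 − 2×0.13 = 0.740; arccos → 42.3°.
Waning ⇒ past full, so θ = 360° − 42.3° = 317.7°.
That fraction of the synodic month is 317.7/360 × 29.5 d ≈ 26.04 d.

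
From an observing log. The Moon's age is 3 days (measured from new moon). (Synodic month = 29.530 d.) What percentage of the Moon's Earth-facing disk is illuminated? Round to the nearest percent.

Phase angle: θ = 360°·(3 d)/(29.530 d) = 36.6°.
cos 36.6° = 0.803, so f = (1 − 0.803)/2 = 0.098, so 10%.

10%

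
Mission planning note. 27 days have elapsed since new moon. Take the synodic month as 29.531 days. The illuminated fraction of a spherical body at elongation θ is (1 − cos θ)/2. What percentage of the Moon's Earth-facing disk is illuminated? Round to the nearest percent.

7%

The Moon has covered 27/29.531 of its cycle, so θ ≈ 360° × 27/29.531 = 329.1°.
With cos θ = 0.858, the lit fraction is (1 − 0.858)/2 ≈ 0.071, so 7%.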